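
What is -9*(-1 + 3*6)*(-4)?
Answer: 612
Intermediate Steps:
-9*(-1 + 3*6)*(-4) = -9*(-1 + 18)*(-4) = -9*17*(-4) = -153*(-4) = 612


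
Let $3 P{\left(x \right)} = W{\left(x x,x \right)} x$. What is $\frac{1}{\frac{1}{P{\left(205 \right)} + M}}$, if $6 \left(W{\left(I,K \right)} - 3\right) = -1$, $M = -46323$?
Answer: $- \frac{830329}{18} \approx -46129.0$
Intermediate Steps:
$W{\left(I,K \right)} = \frac{17}{6}$ ($W{\left(I,K \right)} = 3 + \frac{1}{6} \left(-1\right) = 3 - \frac{1}{6} = \frac{17}{6}$)
$P{\left(x \right)} = \frac{17 x}{18}$ ($P{\left(x \right)} = \frac{\frac{17}{6} x}{3} = \frac{17 x}{18}$)
$\frac{1}{\frac{1}{P{\left(205 \right)} + M}} = \frac{1}{\frac{1}{\frac{17}{18} \cdot 205 - 46323}} = \frac{1}{\frac{1}{\frac{3485}{18} - 46323}} = \frac{1}{\frac{1}{- \frac{830329}{18}}} = \frac{1}{- \frac{18}{830329}} = - \frac{830329}{18}$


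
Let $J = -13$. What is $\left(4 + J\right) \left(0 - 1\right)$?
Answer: $9$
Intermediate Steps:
$\left(4 + J\right) \left(0 - 1\right) = \left(4 - 13\right) \left(0 - 1\right) = \left(-9\right) \left(-1\right) = 9$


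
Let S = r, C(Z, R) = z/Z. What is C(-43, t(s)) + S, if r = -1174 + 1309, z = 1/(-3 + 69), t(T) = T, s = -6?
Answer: 383129/2838 ≈ 135.00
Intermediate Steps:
z = 1/66 ≈ 0.015152
C(Z, R) = 1/(66*Z)
r = 135
S = 135
C(-43, t(s)) + S = (1/66)/(-43) + 135 = (1/66)*(-1/43) + 135 = -1/2838 + 135 = 383129/2838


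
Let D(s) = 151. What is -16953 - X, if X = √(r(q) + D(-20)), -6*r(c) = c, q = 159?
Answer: -16953 - √498/2 ≈ -16964.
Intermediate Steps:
r(c) = -c/6
X = √498/2 (X = √(-⅙*159 + 151) = √(-53/2 + 151) = √(249/2) = √498/2 ≈ 11.158)
-16953 - X = -16953 - √498/2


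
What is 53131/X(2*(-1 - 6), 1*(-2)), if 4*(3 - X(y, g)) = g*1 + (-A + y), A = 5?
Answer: 212524/33 ≈ 6440.1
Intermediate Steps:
X(y, g) = 17/4 - g/4 - y/4 (X(y, g) = 3 - (g*1 + (-1*5 + y))/4 = 3 - (g + (-5 + y))/4 = 3 - (-5 + g + y)/4 = 3 + (5/4 - g/4 - y/4) = 17/4 - g/4 - y/4)
53131/X(2*(-1 - 6), 1*(-2)) = 53131/(17/4 - (-2)/4 - (-1 - 6)/2) = 53131/(17/4 - 1/4*(-2) - (-7)/2) = 53131/(17/4 + 1/2 - 1/4*(-14)) = 53131/(17/4 + 1/2 + 7/2) = 53131/(33/4) = 53131*(4/33) = 212524/33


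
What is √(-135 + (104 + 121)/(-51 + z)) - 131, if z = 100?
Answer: -131 + 3*I*√710/7 ≈ -131.0 + 11.42*I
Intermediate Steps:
√(-135 + (104 + 121)/(-51 + z)) - 131 = √(-135 + (104 + 121)/(-51 + 100)) - 131 = √(-135 + 225/49) - 131 = √(-6390/49) - 131 = 3*I*√710/7 - 131 = -131 + 3*I*√710/7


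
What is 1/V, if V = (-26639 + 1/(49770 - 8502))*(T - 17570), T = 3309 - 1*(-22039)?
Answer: -20634/4275326458139 ≈ -4.8263e-9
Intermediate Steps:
T = 25348 (T = 3309 + 22039 = 25348)
V = -4275326458139/20634 (V = (-26639 + 1/(49770 - 8502))*(25348 - 17570) = (-26639 + 1/41268)*7778 = -1099338251/41268*7778 = -4275326458139/20634 ≈ -2.0720e+8)
1/V = 1/(-4275326458139/20634) = -20634/4275326458139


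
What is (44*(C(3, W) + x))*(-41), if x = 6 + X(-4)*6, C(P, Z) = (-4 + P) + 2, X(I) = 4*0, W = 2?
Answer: -12628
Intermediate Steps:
X(I) = 0
C(P, Z) = -2 + P
x = 6 (x = 6 + 0*6 = 6 + 0 = 6)
(44*(C(3, W) + x))*(-41) = (44*((-2 + 3) + 6))*(-41) = (44*(1 + 6))*(-41) = (44*7)*(-41) = 308*(-41) = -12628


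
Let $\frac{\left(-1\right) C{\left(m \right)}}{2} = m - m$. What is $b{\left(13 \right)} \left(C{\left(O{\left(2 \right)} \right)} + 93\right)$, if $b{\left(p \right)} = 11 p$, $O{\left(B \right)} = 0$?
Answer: $13299$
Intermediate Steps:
$C{\left(m \right)} = 0$ ($C{\left(m \right)} = - 2 \left(m - m\right) = \left(-2\right) 0 = 0$)
$b{\left(13 \right)} \left(C{\left(O{\left(2 \right)} \right)} + 93\right) = 11 \cdot 13 \left(0 + 93\right) = 143 \cdot 93 = 13299$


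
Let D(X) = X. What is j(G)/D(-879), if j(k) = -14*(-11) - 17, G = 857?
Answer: -137/879 ≈ -0.15586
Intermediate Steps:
j(k) = 137 (j(k) = 154 - 17 = 137)
j(G)/D(-879) = 137/(-879) = 137*(-1/879) = -137/879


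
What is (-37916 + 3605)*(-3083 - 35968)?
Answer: 1339878861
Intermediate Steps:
(-37916 + 3605)*(-3083 - 35968) = -34311*(-39051) = 1339878861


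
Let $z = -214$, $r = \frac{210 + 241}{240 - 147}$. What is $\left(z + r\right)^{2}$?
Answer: $\frac{378341401}{8649} \approx 43744.0$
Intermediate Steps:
$r = \frac{451}{93} \approx 4.8495$
$\left(z + r\right)^{2} = \left(-214 + \frac{451}{93}\right)^{2} = \left(- \frac{19451}{93}\right)^{2} = \frac{378341401}{8649}$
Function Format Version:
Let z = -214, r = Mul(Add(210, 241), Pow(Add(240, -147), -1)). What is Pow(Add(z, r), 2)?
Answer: Rational(378341401, 8649) ≈ 43744.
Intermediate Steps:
r = Rational(451, 93) (r = Mul(451, Pow(93, -1)) = Mul(451, Rational(1, 93)) = Rational(451, 93) ≈ 4.8495)
Pow(Add(z, r), 2) = Pow(Add(-214, Rational(451, 93)), 2) = Pow(Rational(-19451, 93), 2) = Rational(378341401, 8649)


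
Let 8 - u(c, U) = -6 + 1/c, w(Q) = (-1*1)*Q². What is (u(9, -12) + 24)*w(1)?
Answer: -341/9 ≈ -37.889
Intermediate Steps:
w(Q) = -Q²
u(c, U) = 14 - 1/c (u(c, U) = 8 - (-6 + 1/c) = 8 + (6 - 1/c) = 14 - 1/c)
(u(9, -12) + 24)*w(1) = ((14 - 1/9) + 24)*(-1*1²) = ((14 - 1*⅑) + 24)*(-1*1) = ((14 - ⅑) + 24)*(-1) = (125/9 + 24)*(-1) = (341/9)*(-1) = -341/9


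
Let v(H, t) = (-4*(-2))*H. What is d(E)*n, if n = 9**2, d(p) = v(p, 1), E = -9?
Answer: -5832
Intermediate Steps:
v(H, t) = 8*H
d(p) = 8*p
n = 81
d(E)*n = (8*(-9))*81 = -72*81 = -5832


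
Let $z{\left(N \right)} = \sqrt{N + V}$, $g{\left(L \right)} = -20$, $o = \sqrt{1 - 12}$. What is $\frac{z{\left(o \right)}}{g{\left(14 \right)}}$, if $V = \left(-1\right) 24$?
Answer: $- \frac{\sqrt{-24 + i \sqrt{11}}}{20} \approx -0.016885 - 0.24553 i$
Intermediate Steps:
$o = i \sqrt{11}$ ($o = \sqrt{-11} = i \sqrt{11} \approx 3.3166 i$)
$V = -24$
$z{\left(N \right)} = \sqrt{-24 + N}$ ($z{\left(N \right)} = \sqrt{N - 24} = \sqrt{-24 + N}$)
$\frac{z{\left(o \right)}}{g{\left(14 \right)}} = \frac{\sqrt{-24 + i \sqrt{11}}}{-20} = \sqrt{-24 + i \sqrt{11}} \left(- \frac{1}{20}\right) = - \frac{\sqrt{-24 + i \sqrt{11}}}{20}$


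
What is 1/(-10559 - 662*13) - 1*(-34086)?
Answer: 653258189/19165 ≈ 34086.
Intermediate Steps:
1/(-10559 - 662*13) - 1*(-34086) = 1/(-10559 - 8606) + 34086 = 1/(-19165) + 34086 = -1/19165 + 34086 = 653258189/19165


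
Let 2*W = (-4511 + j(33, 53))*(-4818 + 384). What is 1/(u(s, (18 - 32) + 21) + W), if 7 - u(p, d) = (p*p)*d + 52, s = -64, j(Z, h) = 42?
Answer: 1/9879056 ≈ 1.0122e-7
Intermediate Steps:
u(p, d) = -45 - d*p² (u(p, d) = 7 - ((p*p)*d + 52) = 7 - (p²*d + 52) = 7 - (d*p² + 52) = 7 - (52 + d*p²) = 7 + (-52 - d*p²) = -45 - d*p²)
W = 9907773 (W = ((-4511 + 42)*(-4818 + 384))/2 = (-4469*(-4434))/2 = (½)*19815546 = 9907773)
1/(u(s, (18 - 32) + 21) + W) = 1/((-45 - 1*((18 - 32) + 21)*(-64)²) + 9907773) = 1/((-45 - 1*(-14 + 21)*4096) + 9907773) = 1/((-45 - 1*7*4096) + 9907773) = 1/((-45 - 28672) + 9907773) = 1/(-28717 + 9907773) = 1/9879056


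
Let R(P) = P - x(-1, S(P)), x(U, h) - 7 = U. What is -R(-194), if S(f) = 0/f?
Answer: 200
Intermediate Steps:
S(f) = 0
x(U, h) = 7 + U
R(P) = -6 + P (R(P) = P - (7 - 1) = P - 1*6 = P - 6 = -6 + P)
-R(-194) = -(-6 - 194) = -1*(-200) = 200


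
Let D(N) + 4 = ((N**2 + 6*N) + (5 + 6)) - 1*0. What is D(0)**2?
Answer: 49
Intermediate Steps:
D(N) = 7 + N**2 + 6*N (D(N) = -4 + (((N**2 + 6*N) + (5 + 6)) - 1*0) = -4 + (((N**2 + 6*N) + 11) + 0) = -4 + ((11 + N**2 + 6*N) + 0) = -4 + (11 + N**2 + 6*N) = 7 + N**2 + 6*N)
D(0)**2 = (7 + 0**2 + 6*0)**2 = (7 + 0 + 0)**2 = 7**2 = 49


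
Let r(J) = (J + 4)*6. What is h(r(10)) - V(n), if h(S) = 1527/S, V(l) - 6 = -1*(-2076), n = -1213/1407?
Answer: -57787/28 ≈ -2063.8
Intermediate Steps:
n = -1213/1407 (n = -1213*1/1407 = -1213/1407 ≈ -0.86212)
V(l) = 2082 (V(l) = 6 - 1*(-2076) = 6 + 2076 = 2082)
r(J) = 24 + 6*J (r(J) = (4 + J)*6 = 24 + 6*J)
h(r(10)) - V(n) = 1527/(24 + 6*10) - 1*2082 = 1527/(24 + 60) - 2082 = 1527/84 - 2082 = 1527*(1/84) - 2082 = 509/28 - 2082 = -57787/28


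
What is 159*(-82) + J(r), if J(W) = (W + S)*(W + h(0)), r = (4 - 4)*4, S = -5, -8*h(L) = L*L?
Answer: -13038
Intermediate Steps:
h(L) = -L²/8 (h(L) = -L*L/8 = -L²/8)
r = 0 (r = 0*4 = 0)
J(W) = W*(-5 + W) (J(W) = (W - 5)*(W - ⅛*0²) = (-5 + W)*(W - ⅛*0) = (-5 + W)*(W + 0) = (-5 + W)*W = W*(-5 + W))
159*(-82) + J(r) = 159*(-82) + 0*(-5 + 0) = -13038 + 0*(-5) = -13038 + 0 = -13038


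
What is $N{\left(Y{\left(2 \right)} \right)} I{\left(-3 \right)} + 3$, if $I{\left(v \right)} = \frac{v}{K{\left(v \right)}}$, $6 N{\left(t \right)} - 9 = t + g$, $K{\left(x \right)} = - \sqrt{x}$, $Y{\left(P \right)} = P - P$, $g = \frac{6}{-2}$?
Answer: $3 - i \sqrt{3} \approx 3.0 - 1.732 i$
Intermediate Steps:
$g = -3$ ($g = 6 \left(- \frac{1}{2}\right) = -3$)
$Y{\left(P \right)} = 0$
$N{\left(t \right)} = 1 + \frac{t}{6}$ ($N{\left(t \right)} = \frac{3}{2} + \frac{t - 3}{6} = \frac{3}{2} + \frac{-3 + t}{6} = \frac{3}{2} + \left(- \frac{1}{2} + \frac{t}{6}\right) = 1 + \frac{t}{6}$)
$I{\left(v \right)} = - \sqrt{v}$ ($I{\left(v \right)} = \frac{v}{\left(-1\right) \sqrt{v}} = v \left(- \frac{1}{\sqrt{v}}\right) = - \sqrt{v}$)
$N{\left(Y{\left(2 \right)} \right)} I{\left(-3 \right)} + 3 = \left(1 + \frac{1}{6} \cdot 0\right) \left(- \sqrt{-3}\right) + 3 = \left(1 + 0\right) \left(- i \sqrt{3}\right) + 3 = 1 \left(- i \sqrt{3}\right) + 3 = - i \sqrt{3} + 3 = 3 - i \sqrt{3}$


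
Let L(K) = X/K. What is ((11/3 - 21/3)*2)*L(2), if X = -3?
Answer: 10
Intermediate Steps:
L(K) = -3/K
((11/3 - 21/3)*2)*L(2) = ((11/3 - 21/3)*2)*(-3/2) = ((11*(1/3) - 21*1/3)*2)*(-3*1/2) = ((11/3 - 7)*2)*(-3/2) = -10/3*2*(-3/2) = -20/3*(-3/2) = 10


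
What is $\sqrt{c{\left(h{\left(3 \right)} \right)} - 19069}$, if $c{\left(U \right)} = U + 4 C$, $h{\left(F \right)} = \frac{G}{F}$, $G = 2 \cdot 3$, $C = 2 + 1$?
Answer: $i \sqrt{19055} \approx 138.04 i$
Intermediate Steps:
$C = 3$
$G = 6$
$h{\left(F \right)} = \frac{6}{F}$
$c{\left(U \right)} = 12 + U$ ($c{\left(U \right)} = U + 4 \cdot 3 = U + 12 = 12 + U$)
$\sqrt{c{\left(h{\left(3 \right)} \right)} - 19069} = \sqrt{\left(12 + \frac{6}{3}\right) - 19069} = \sqrt{\left(12 + 6 \cdot \frac{1}{3}\right) - 19069} = \sqrt{\left(12 + 2\right) - 19069} = \sqrt{14 - 19069} = \sqrt{-19055} = i \sqrt{19055}$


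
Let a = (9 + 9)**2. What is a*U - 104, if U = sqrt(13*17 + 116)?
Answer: -104 + 324*sqrt(337) ≈ 5843.9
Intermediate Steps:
a = 324 (a = 18**2 = 324)
U = sqrt(337) (U = sqrt(221 + 116) = sqrt(337) ≈ 18.358)
a*U - 104 = 324*sqrt(337) - 104 = -104 + 324*sqrt(337)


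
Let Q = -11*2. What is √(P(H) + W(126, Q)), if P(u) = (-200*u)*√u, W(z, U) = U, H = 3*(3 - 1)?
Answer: √(-22 - 1200*√6) ≈ 54.419*I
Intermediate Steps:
H = 6 (H = 3*2 = 6)
Q = -22
P(u) = -200*u^(3/2)
√(P(H) + W(126, Q)) = √(-1200*√6 - 22) = √(-22 - 1200*√6)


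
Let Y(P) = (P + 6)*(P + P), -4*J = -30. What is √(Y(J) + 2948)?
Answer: √12602/2 ≈ 56.129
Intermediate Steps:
J = 15/2 (J = -¼*(-30) = 15/2 ≈ 7.5000)
Y(P) = 2*P*(6 + P) (Y(P) = (6 + P)*(2*P) = 2*P*(6 + P))
√(Y(J) + 2948) = √(2*(15/2)*(6 + 15/2) + 2948) = √(2*(15/2)*(27/2) + 2948) = √(405/2 + 2948) = √(6301/2) = √12602/2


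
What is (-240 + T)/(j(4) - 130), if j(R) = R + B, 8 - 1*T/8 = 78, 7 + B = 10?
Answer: 800/123 ≈ 6.5041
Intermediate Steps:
B = 3 (B = -7 + 10 = 3)
T = -560 (T = 64 - 8*78 = 64 - 624 = -560)
j(R) = 3 + R (j(R) = R + 3 = 3 + R)
(-240 + T)/(j(4) - 130) = (-240 - 560)/((3 + 4) - 130) = -800/(7 - 130) = -800/(-123) = -800*(-1/123) = 800/123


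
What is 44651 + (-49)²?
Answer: 47052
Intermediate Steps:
44651 + (-49)² = 44651 + 2401 = 47052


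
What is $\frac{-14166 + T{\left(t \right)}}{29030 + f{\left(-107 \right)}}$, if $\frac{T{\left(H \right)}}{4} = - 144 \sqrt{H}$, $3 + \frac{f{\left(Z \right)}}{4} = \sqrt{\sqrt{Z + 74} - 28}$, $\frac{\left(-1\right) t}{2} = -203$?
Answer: $- \frac{14166 + 576 \sqrt{406}}{29018 + 4 \sqrt{-28 + i \sqrt{33}}} \approx -0.88807 + 0.00065109 i$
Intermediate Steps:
$t = 406$ ($t = \left(-2\right) \left(-203\right) = 406$)
$f{\left(Z \right)} = -12 + 4 \sqrt{-28 + \sqrt{74 + Z}}$ ($f{\left(Z \right)} = -12 + 4 \sqrt{\sqrt{Z + 74} - 28} = -12 + 4 \sqrt{\sqrt{74 + Z} - 28} = -12 + 4 \sqrt{-28 + \sqrt{74 + Z}}$)
$T{\left(H \right)} = - 576 \sqrt{H}$ ($T{\left(H \right)} = 4 \left(- 144 \sqrt{H}\right) = - 576 \sqrt{H}$)
$\frac{-14166 + T{\left(t \right)}}{29030 + f{\left(-107 \right)}} = \frac{-14166 - 576 \sqrt{406}}{29030 - \left(12 - 4 \sqrt{-28 + \sqrt{74 - 107}}\right)} = \frac{-14166 - 576 \sqrt{406}}{29030 - \left(12 - 4 \sqrt{-28 + \sqrt{-33}}\right)} = \frac{-14166 - 576 \sqrt{406}}{29030 - \left(12 - 4 \sqrt{-28 + i \sqrt{33}}\right)} = \frac{-14166 - 576 \sqrt{406}}{29018 + 4 \sqrt{-28 + i \sqrt{33}}}$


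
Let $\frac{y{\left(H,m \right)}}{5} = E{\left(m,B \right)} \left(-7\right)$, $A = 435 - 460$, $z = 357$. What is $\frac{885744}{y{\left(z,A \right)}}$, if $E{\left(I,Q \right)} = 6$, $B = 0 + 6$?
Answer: $- \frac{147624}{35} \approx -4217.8$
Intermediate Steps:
$B = 6$
$A = -25$ ($A = 435 - 460 = -25$)
$y{\left(H,m \right)} = -210$ ($y{\left(H,m \right)} = 5 \cdot 6 \left(-7\right) = 5 \left(-42\right) = -210$)
$\frac{885744}{y{\left(z,A \right)}} = \frac{885744}{-210} = 885744 \left(- \frac{1}{210}\right) = - \frac{147624}{35}$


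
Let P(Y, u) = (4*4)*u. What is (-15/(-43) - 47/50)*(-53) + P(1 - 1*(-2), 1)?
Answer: 101763/2150 ≈ 47.332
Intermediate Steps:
P(Y, u) = 16*u
(-15/(-43) - 47/50)*(-53) + P(1 - 1*(-2), 1) = (-15/(-43) - 47/50)*(-53) + 16*1 = (-15*(-1/43) - 47*1/50)*(-53) + 16 = (15/43 - 47/50)*(-53) + 16 = -1271/2150*(-53) + 16 = 67363/2150 + 16 = 101763/2150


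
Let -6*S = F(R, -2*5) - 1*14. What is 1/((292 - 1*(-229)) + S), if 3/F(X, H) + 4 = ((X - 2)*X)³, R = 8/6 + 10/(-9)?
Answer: 12951192/6779384803 ≈ 0.0019104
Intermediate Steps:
R = 2/9 (R = 8*(⅙) + 10*(-⅑) = 4/3 - 10/9 = 2/9 ≈ 0.22222)
F(X, H) = 3/(-4 + X³*(-2 + X)³) (F(X, H) = 3/(-4 + ((X - 2)*X)³) = 3/(-4 + ((-2 + X)*X)³) = 3/(-4 + (X*(-2 + X))³) = 3/(-4 + X³*(-2 + X)³))
S = 31813771/12951192 (S = -(3/(-4 + (2/9)³*(-2 + 2/9)³) - 1*14)/6 = -(3/(-4 + 8*(-16/9)³/729) - 14)/6 = -(3/(-4 + (8/729)*(-4096/729)) - 14)/6 = -(3/(-4 - 32768/531441) - 14)/6 = -(3/(-2158532/531441) - 14)/6 = -(3*(-531441/2158532) - 14)/6 = -(-1594323/2158532 - 14)/6 = -⅙*(-31813771/2158532) = 31813771/12951192 ≈ 2.4564)
1/((292 - 1*(-229)) + S) = 1/((292 - 1*(-229)) + 31813771/12951192) = 1/((292 + 229) + 31813771/12951192) = 1/(521 + 31813771/12951192) = 1/(6779384803/12951192) = 12951192/6779384803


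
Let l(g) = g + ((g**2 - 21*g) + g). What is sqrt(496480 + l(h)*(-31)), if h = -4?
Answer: 2*sqrt(123407) ≈ 702.59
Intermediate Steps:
l(g) = g**2 - 19*g (l(g) = g + (g**2 - 20*g) = g**2 - 19*g)
sqrt(496480 + l(h)*(-31)) = sqrt(496480 - 4*(-19 - 4)*(-31)) = sqrt(496480 - 4*(-23)*(-31)) = sqrt(496480 + 92*(-31)) = sqrt(496480 - 2852) = sqrt(493628) = 2*sqrt(123407)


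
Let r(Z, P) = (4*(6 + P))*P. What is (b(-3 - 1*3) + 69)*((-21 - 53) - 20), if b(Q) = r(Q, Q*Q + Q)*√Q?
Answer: -6486 - 406080*I*√6 ≈ -6486.0 - 9.9469e+5*I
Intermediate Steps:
r(Z, P) = P*(24 + 4*P) (r(Z, P) = (24 + 4*P)*P = P*(24 + 4*P))
b(Q) = 4*√Q*(Q + Q²)*(6 + Q + Q²) (b(Q) = (4*(Q*Q + Q)*(6 + (Q*Q + Q)))*√Q = (4*(Q² + Q)*(6 + (Q² + Q)))*√Q = (4*(Q + Q²)*(6 + (Q + Q²)))*√Q = (4*(Q + Q²)*(6 + Q + Q²))*√Q = 4*√Q*(Q + Q²)*(6 + Q + Q²))
(b(-3 - 1*3) + 69)*((-21 - 53) - 20) = (4*(-3 - 1*3)^(3/2)*(1 + (-3 - 1*3))*(6 + (-3 - 1*3)*(1 + (-3 - 1*3))) + 69)*((-21 - 53) - 20) = (4*(-3 - 3)^(3/2)*(1 + (-3 - 3))*(6 + (-3 - 3)*(1 + (-3 - 3))) + 69)*(-74 - 20) = (4*(-6)^(3/2)*(1 - 6)*(6 - 6*(1 - 6)) + 69)*(-94) = (4*(-6*I*√6)*(-5)*(6 - 6*(-5)) + 69)*(-94) = (4*(-6*I*√6)*(-5)*(6 + 30) + 69)*(-94) = (4*(-6*I*√6)*(-5)*36 + 69)*(-94) = (4320*I*√6 + 69)*(-94) = (69 + 4320*I*√6)*(-94) = -6486 - 406080*I*√6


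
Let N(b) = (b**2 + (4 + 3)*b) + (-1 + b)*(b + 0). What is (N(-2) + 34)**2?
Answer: 900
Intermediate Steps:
N(b) = b**2 + 7*b + b*(-1 + b) (N(b) = (b**2 + 7*b) + (-1 + b)*b = (b**2 + 7*b) + b*(-1 + b) = b**2 + 7*b + b*(-1 + b))
(N(-2) + 34)**2 = (2*(-2)*(3 - 2) + 34)**2 = (2*(-2)*1 + 34)**2 = (-4 + 34)**2 = 30**2 = 900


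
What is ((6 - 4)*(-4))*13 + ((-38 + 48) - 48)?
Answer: -142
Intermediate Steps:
((6 - 4)*(-4))*13 + ((-38 + 48) - 48) = (2*(-4))*13 + (10 - 48) = -8*13 - 38 = -104 - 38 = -142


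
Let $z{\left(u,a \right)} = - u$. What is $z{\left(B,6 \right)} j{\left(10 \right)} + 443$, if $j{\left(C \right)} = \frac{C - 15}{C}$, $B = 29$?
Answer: $\frac{915}{2} \approx 457.5$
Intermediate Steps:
$j{\left(C \right)} = \frac{-15 + C}{C}$ ($j{\left(C \right)} = \frac{C - 15}{C} = \frac{-15 + C}{C}$)
$z{\left(B,6 \right)} j{\left(10 \right)} + 443 = \left(-1\right) 29 \frac{-15 + 10}{10} + 443 = - 29 \cdot \frac{1}{10} \left(-5\right) + 443 = \left(-29\right) \left(- \frac{1}{2}\right) + 443 = \frac{29}{2} + 443 = \frac{915}{2}$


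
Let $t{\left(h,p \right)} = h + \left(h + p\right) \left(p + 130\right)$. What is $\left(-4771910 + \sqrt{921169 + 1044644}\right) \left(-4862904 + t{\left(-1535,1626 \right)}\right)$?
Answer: $22450132978130 - 4704643 \sqrt{1965813} \approx 2.2444 \cdot 10^{13}$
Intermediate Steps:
$t{\left(h,p \right)} = h + \left(130 + p\right) \left(h + p\right)$ ($t{\left(h,p \right)} = h + \left(h + p\right) \left(130 + p\right) = h + \left(130 + p\right) \left(h + p\right)$)
$\left(-4771910 + \sqrt{921169 + 1044644}\right) \left(-4862904 + t{\left(-1535,1626 \right)}\right) = \left(-4771910 + \sqrt{921169 + 1044644}\right) \left(-4862904 + \left(1626^{2} + 130 \cdot 1626 + 131 \left(-1535\right) - 2495910\right)\right) = \left(-4771910 + \sqrt{1965813}\right) \left(-4862904 + \left(2643876 + 211380 - 201085 - 2495910\right)\right) = \left(-4771910 + \sqrt{1965813}\right) \left(-4862904 + 158261\right) = \left(-4771910 + \sqrt{1965813}\right) \left(-4704643\right) = 22450132978130 - 4704643 \sqrt{1965813}$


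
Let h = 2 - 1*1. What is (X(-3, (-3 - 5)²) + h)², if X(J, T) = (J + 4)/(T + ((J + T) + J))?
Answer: 15129/14884 ≈ 1.0165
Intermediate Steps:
h = 1 (h = 2 - 1 = 1)
X(J, T) = (4 + J)/(2*J + 2*T) (X(J, T) = (4 + J)/(T + (T + 2*J)) = (4 + J)/(2*J + 2*T))
(X(-3, (-3 - 5)²) + h)² = ((2 + (½)*(-3))/(-3 + (-3 - 5)²) + 1)² = ((2 - 3/2)/(-3 + (-8)²) + 1)² = ((½)/(-3 + 64) + 1)² = ((½)/61 + 1)² = ((1/61)*(½) + 1)² = (1/122 + 1)² = (123/122)² = 15129/14884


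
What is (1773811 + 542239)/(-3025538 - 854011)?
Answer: -2316050/3879549 ≈ -0.59699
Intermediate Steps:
(1773811 + 542239)/(-3025538 - 854011) = 2316050/(-3879549) = 2316050*(-1/3879549) = -2316050/3879549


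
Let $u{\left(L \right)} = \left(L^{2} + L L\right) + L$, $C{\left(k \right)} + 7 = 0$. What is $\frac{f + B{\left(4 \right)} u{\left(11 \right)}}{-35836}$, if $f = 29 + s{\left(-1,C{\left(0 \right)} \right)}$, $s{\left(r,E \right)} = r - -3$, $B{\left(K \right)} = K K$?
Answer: $- \frac{4079}{35836} \approx -0.11382$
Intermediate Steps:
$C{\left(k \right)} = -7$ ($C{\left(k \right)} = -7 + 0 = -7$)
$B{\left(K \right)} = K^{2}$
$s{\left(r,E \right)} = 3 + r$ ($s{\left(r,E \right)} = r + 3 = 3 + r$)
$u{\left(L \right)} = L + 2 L^{2}$ ($u{\left(L \right)} = \left(L^{2} + L^{2}\right) + L = 2 L^{2} + L = L + 2 L^{2}$)
$f = 31$ ($f = 29 + \left(3 - 1\right) = 29 + 2 = 31$)
$\frac{f + B{\left(4 \right)} u{\left(11 \right)}}{-35836} = \frac{31 + 4^{2} \cdot 11 \left(1 + 2 \cdot 11\right)}{-35836} = \left(31 + 16 \cdot 11 \left(1 + 22\right)\right) \left(- \frac{1}{35836}\right) = \left(31 + 16 \cdot 11 \cdot 23\right) \left(- \frac{1}{35836}\right) = \left(31 + 16 \cdot 253\right) \left(- \frac{1}{35836}\right) = \left(31 + 4048\right) \left(- \frac{1}{35836}\right) = 4079 \left(- \frac{1}{35836}\right) = - \frac{4079}{35836}$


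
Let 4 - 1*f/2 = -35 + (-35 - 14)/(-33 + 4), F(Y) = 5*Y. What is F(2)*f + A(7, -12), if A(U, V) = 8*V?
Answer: 18856/29 ≈ 650.21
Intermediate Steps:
f = 2164/29 (f = 8 - 2*(-35 + (-35 - 14)/(-33 + 4)) = 8 - 2*(-35 - 49/(-29)) = 8 - 2*(-35 - 49*(-1/29)) = 8 - 2*(-35 + 49/29) = 8 - 2*(-966/29) = 8 + 1932/29 = 2164/29 ≈ 74.621)
F(2)*f + A(7, -12) = (5*2)*(2164/29) + 8*(-12) = 10*(2164/29) - 96 = 21640/29 - 96 = 18856/29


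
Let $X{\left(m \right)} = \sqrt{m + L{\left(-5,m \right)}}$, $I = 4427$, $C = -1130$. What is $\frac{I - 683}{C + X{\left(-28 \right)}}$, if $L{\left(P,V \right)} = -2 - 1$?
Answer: $- \frac{4230720}{1276931} - \frac{3744 i \sqrt{31}}{1276931} \approx -3.3132 - 0.016325 i$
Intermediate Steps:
$L{\left(P,V \right)} = -3$ ($L{\left(P,V \right)} = -2 - 1 = -3$)
$X{\left(m \right)} = \sqrt{-3 + m}$ ($X{\left(m \right)} = \sqrt{m - 3} = \sqrt{-3 + m}$)
$\frac{I - 683}{C + X{\left(-28 \right)}} = \frac{4427 - 683}{-1130 + \sqrt{-3 - 28}} = \frac{3744}{-1130 + \sqrt{-31}} = \frac{3744}{-1130 + i \sqrt{31}}$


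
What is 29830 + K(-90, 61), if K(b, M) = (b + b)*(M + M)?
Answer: 7870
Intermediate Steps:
K(b, M) = 4*M*b (K(b, M) = (2*b)*(2*M) = 4*M*b)
29830 + K(-90, 61) = 29830 + 4*61*(-90) = 29830 - 21960 = 7870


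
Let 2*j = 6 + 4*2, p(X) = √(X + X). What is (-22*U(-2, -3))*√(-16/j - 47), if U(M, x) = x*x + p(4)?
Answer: 22*I*√2415*(-9 - 2*√2)/7 ≈ -1826.9*I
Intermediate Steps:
p(X) = √2*√X (p(X) = √(2*X) = √2*√X)
j = 7 (j = (6 + 4*2)/2 = (6 + 8)/2 = (½)*14 = 7)
U(M, x) = x² + 2*√2 (U(M, x) = x*x + √2*√4 = x² + √2*2 = x² + 2*√2)
(-22*U(-2, -3))*√(-16/j - 47) = (-22*((-3)² + 2*√2))*√(-16/7 - 47) = (-22*(9 + 2*√2))*√(-16*⅐ - 47) = (-198 - 44*√2)*√(-16/7 - 47) = (-198 - 44*√2)*√(-345/7) = (-198 - 44*√2)*(I*√2415/7) = I*√2415*(-198 - 44*√2)/7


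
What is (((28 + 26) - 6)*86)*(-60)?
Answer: -247680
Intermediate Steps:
(((28 + 26) - 6)*86)*(-60) = ((54 - 6)*86)*(-60) = (48*86)*(-60) = 4128*(-60) = -247680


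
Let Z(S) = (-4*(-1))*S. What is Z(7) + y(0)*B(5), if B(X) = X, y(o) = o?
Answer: 28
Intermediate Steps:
Z(S) = 4*S
Z(7) + y(0)*B(5) = 4*7 + 0*5 = 28 + 0 = 28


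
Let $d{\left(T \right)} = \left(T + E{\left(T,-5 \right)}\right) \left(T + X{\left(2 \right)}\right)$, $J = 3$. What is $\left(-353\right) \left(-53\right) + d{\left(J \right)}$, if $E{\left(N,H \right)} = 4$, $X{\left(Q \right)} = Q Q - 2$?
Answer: $18744$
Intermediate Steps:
$X{\left(Q \right)} = -2 + Q^{2}$ ($X{\left(Q \right)} = Q^{2} - 2 = -2 + Q^{2}$)
$d{\left(T \right)} = \left(2 + T\right) \left(4 + T\right)$ ($d{\left(T \right)} = \left(T + 4\right) \left(T - \left(2 - 2^{2}\right)\right) = \left(4 + T\right) \left(T + \left(-2 + 4\right)\right) = \left(4 + T\right) \left(T + 2\right) = \left(4 + T\right) \left(2 + T\right) = \left(2 + T\right) \left(4 + T\right)$)
$\left(-353\right) \left(-53\right) + d{\left(J \right)} = \left(-353\right) \left(-53\right) + \left(8 + 3^{2} + 6 \cdot 3\right) = 18709 + \left(8 + 9 + 18\right) = 18709 + 35 = 18744$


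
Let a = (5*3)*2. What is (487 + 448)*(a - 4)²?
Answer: 632060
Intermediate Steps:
a = 30 (a = 15*2 = 30)
(487 + 448)*(a - 4)² = (487 + 448)*(30 - 4)² = 935*26² = 935*676 = 632060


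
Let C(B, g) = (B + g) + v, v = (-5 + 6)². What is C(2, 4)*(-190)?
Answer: -1330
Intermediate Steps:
v = 1 (v = 1² = 1)
C(B, g) = 1 + B + g (C(B, g) = (B + g) + 1 = 1 + B + g)
C(2, 4)*(-190) = (1 + 2 + 4)*(-190) = 7*(-190) = -1330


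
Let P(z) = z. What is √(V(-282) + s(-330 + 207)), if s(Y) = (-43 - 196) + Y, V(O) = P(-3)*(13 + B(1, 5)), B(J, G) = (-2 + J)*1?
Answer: I*√398 ≈ 19.95*I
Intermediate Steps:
B(J, G) = -2 + J
V(O) = -36 (V(O) = -3*(13 + (-2 + 1)) = -3*(13 - 1) = -3*12 = -36)
s(Y) = -239 + Y
√(V(-282) + s(-330 + 207)) = √(-36 + (-239 + (-330 + 207))) = √(-36 + (-239 - 123)) = √(-36 - 362) = √(-398) = I*√398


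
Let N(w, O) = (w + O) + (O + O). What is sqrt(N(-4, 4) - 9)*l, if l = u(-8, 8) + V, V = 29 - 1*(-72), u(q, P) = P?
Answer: 109*I ≈ 109.0*I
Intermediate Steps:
V = 101 (V = 29 + 72 = 101)
N(w, O) = w + 3*O (N(w, O) = (O + w) + 2*O = w + 3*O)
l = 109 (l = 8 + 101 = 109)
sqrt(N(-4, 4) - 9)*l = sqrt((-4 + 3*4) - 9)*109 = sqrt((-4 + 12) - 9)*109 = sqrt(8 - 9)*109 = sqrt(-1)*109 = I*109 = 109*I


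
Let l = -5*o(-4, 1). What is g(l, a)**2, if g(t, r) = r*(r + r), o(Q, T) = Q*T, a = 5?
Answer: 2500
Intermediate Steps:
l = 20 (l = -(-20) = -5*(-4) = 20)
g(t, r) = 2*r**2 (g(t, r) = r*(2*r) = 2*r**2)
g(l, a)**2 = (2*5**2)**2 = (2*25)**2 = 50**2 = 2500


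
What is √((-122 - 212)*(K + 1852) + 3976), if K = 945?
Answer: 3*I*√103358 ≈ 964.48*I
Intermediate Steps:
√((-122 - 212)*(K + 1852) + 3976) = √((-122 - 212)*(945 + 1852) + 3976) = √(-334*2797 + 3976) = √(-934198 + 3976) = √(-930222) = 3*I*√103358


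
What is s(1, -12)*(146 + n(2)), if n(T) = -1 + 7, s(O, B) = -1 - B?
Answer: 1672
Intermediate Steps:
n(T) = 6
s(1, -12)*(146 + n(2)) = (-1 - 1*(-12))*(146 + 6) = (-1 + 12)*152 = 11*152 = 1672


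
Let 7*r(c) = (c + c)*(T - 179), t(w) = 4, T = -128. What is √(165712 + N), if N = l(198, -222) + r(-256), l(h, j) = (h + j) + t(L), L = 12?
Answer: 2*√2304799/7 ≈ 433.76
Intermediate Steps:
l(h, j) = 4 + h + j (l(h, j) = (h + j) + 4 = 4 + h + j)
r(c) = -614*c/7 (r(c) = ((c + c)*(-128 - 179))/7 = ((2*c)*(-307))/7 = (-614*c)/7 = -614*c/7)
N = 157044/7 (N = (4 + 198 - 222) - 614/7*(-256) = -20 + 157184/7 = 157044/7 ≈ 22435.)
√(165712 + N) = √(165712 + 157044/7) = √(1317028/7) = 2*√2304799/7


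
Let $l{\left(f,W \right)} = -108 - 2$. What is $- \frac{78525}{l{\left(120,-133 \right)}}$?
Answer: $\frac{15705}{22} \approx 713.86$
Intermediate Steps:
$l{\left(f,W \right)} = -110$ ($l{\left(f,W \right)} = -108 - 2 = -110$)
$- \frac{78525}{l{\left(120,-133 \right)}} = - \frac{78525}{-110} = \left(-78525\right) \left(- \frac{1}{110}\right) = \frac{15705}{22}$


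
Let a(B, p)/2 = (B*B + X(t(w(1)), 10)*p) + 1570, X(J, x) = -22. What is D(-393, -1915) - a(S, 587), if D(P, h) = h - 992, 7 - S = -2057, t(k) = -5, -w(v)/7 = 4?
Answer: -8500411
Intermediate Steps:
w(v) = -28 (w(v) = -7*4 = -28)
S = 2064 (S = 7 - 1*(-2057) = 7 + 2057 = 2064)
a(B, p) = 3140 - 44*p + 2*B**2 (a(B, p) = 2*((B*B - 22*p) + 1570) = 2*((B**2 - 22*p) + 1570) = 2*(1570 + B**2 - 22*p) = 3140 - 44*p + 2*B**2)
D(P, h) = -992 + h
D(-393, -1915) - a(S, 587) = (-992 - 1915) - (3140 - 44*587 + 2*2064**2) = -2907 - (3140 - 25828 + 2*4260096) = -2907 - (3140 - 25828 + 8520192) = -2907 - 1*8497504 = -2907 - 8497504 = -8500411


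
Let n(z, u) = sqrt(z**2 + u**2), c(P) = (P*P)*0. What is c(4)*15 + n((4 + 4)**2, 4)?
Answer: 4*sqrt(257) ≈ 64.125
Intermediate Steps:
c(P) = 0 (c(P) = P**2*0 = 0)
n(z, u) = sqrt(u**2 + z**2)
c(4)*15 + n((4 + 4)**2, 4) = 0*15 + sqrt(4**2 + ((4 + 4)**2)**2) = 0 + sqrt(16 + (8**2)**2) = 0 + sqrt(16 + 64**2) = 0 + sqrt(16 + 4096) = 0 + sqrt(4112) = 0 + 4*sqrt(257) = 4*sqrt(257)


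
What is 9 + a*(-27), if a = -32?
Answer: 873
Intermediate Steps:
9 + a*(-27) = 9 - 32*(-27) = 9 + 864 = 873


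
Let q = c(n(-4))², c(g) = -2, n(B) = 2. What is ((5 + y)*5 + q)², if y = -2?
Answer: 361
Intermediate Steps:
q = 4 (q = (-2)² = 4)
((5 + y)*5 + q)² = ((5 - 2)*5 + 4)² = (3*5 + 4)² = (15 + 4)² = 19² = 361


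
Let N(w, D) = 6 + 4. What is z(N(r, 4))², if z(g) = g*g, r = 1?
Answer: 10000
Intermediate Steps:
N(w, D) = 10
z(g) = g²
z(N(r, 4))² = (10²)² = 100² = 10000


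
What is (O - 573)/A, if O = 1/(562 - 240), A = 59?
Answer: -184505/18998 ≈ -9.7118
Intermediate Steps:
O = 1/322 ≈ 0.0031056
(O - 573)/A = (1/322 - 573)/59 = -184505/322*1/59 = -184505/18998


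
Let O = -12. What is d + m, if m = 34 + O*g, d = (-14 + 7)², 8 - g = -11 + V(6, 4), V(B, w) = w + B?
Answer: -25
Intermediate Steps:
V(B, w) = B + w
g = 9 (g = 8 - (-11 + (6 + 4)) = 8 - (-11 + 10) = 8 - 1*(-1) = 8 + 1 = 9)
d = 49 (d = (-7)² = 49)
m = -74 (m = 34 - 12*9 = 34 - 108 = -74)
d + m = 49 - 74 = -25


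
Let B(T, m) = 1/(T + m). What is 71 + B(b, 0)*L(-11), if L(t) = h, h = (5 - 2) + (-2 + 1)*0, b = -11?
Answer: 778/11 ≈ 70.727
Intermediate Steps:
h = 3 (h = 3 - 1*0 = 3 + 0 = 3)
L(t) = 3
71 + B(b, 0)*L(-11) = 71 + 3/(-11 + 0) = 71 + 3/(-11) = 71 - 1/11*3 = 71 - 3/11 = 778/11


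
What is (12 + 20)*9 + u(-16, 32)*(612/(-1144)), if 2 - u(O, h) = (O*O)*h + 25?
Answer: 1339263/286 ≈ 4682.7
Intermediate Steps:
u(O, h) = -23 - h*O² (u(O, h) = 2 - ((O*O)*h + 25) = 2 - (O²*h + 25) = 2 - (h*O² + 25) = 2 - (25 + h*O²) = 2 + (-25 - h*O²) = -23 - h*O²)
(12 + 20)*9 + u(-16, 32)*(612/(-1144)) = (12 + 20)*9 + (-23 - 1*32*(-16)²)*(612/(-1144)) = 32*9 + (-23 - 1*32*256)*(612*(-1/1144)) = 288 + (-23 - 8192)*(-153/286) = 288 - 8215*(-153/286) = 288 + 1256895/286 = 1339263/286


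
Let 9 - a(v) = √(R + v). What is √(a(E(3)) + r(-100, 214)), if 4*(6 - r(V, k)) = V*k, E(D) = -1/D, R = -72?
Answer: √(48285 - 3*I*√651)/3 ≈ 73.246 - 0.058057*I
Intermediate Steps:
a(v) = 9 - √(-72 + v)
r(V, k) = 6 - V*k/4
√(a(E(3)) + r(-100, 214)) = √((9 - √(-72 - 1/3)) + (6 - ¼*(-100)*214)) = √((9 - √(-72 - 1*⅓)) + (6 + 5350)) = √((9 - √(-72 - ⅓)) + 5356) = √((9 - √(-217/3)) + 5356) = √((9 - I*√651/3) + 5356) = √(5365 - I*√651/3)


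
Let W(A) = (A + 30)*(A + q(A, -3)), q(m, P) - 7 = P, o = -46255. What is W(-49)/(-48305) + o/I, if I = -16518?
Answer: 444044977/159580398 ≈ 2.7826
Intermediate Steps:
q(m, P) = 7 + P
W(A) = (4 + A)*(30 + A) (W(A) = (A + 30)*(A + (7 - 3)) = (30 + A)*(A + 4) = (30 + A)*(4 + A) = (4 + A)*(30 + A))
W(-49)/(-48305) + o/I = (120 + (-49)² + 34*(-49))/(-48305) - 46255/(-16518) = (120 + 2401 - 1666)*(-1/48305) - 46255*(-1/16518) = 855*(-1/48305) + 46255/16518 = -171/9661 + 46255/16518 = 444044977/159580398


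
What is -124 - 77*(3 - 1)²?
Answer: -432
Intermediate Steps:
-124 - 77*(3 - 1)² = -124 - 77*2² = -124 - 77*4 = -124 - 308 = -432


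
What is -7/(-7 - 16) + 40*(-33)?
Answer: -30353/23 ≈ -1319.7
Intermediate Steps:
-7/(-7 - 16) + 40*(-33) = -7/(-23) - 1320 = -7*(-1/23) - 1320 = 7/23 - 1320 = -30353/23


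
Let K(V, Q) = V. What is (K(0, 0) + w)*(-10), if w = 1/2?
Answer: -5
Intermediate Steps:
w = ½ ≈ 0.50000
(K(0, 0) + w)*(-10) = (0 + ½)*(-10) = (½)*(-10) = -5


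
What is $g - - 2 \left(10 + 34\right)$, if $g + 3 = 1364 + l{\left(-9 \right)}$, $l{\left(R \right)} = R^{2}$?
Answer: $1530$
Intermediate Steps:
$g = 1442$ ($g = -3 + \left(1364 + \left(-9\right)^{2}\right) = -3 + \left(1364 + 81\right) = -3 + 1445 = 1442$)
$g - - 2 \left(10 + 34\right) = 1442 - - 2 \left(10 + 34\right) = 1442 - \left(-2\right) 44 = 1442 - -88 = 1442 + 88 = 1530$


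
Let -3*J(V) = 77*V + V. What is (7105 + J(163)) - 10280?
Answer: -7413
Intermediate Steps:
J(V) = -26*V (J(V) = -(77*V + V)/3 = -26*V)
(7105 + J(163)) - 10280 = (7105 - 26*163) - 10280 = (7105 - 4238) - 10280 = 2867 - 10280 = -7413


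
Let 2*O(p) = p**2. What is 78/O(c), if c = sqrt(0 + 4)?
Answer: 39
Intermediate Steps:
c = 2 (c = sqrt(4) = 2)
O(p) = p**2/2
78/O(c) = 78/(((1/2)*2**2)) = 78/(((1/2)*4)) = 78/2 = 78*(1/2) = 39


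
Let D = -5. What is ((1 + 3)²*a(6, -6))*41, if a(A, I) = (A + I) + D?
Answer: -3280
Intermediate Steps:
a(A, I) = -5 + A + I (a(A, I) = (A + I) - 5 = -5 + A + I)
((1 + 3)²*a(6, -6))*41 = ((1 + 3)²*(-5 + 6 - 6))*41 = (4²*(-5))*41 = (16*(-5))*41 = -80*41 = -3280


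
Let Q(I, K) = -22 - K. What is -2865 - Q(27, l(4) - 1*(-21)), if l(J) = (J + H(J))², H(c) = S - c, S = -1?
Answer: -2821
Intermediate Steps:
H(c) = -1 - c
l(J) = 1 (l(J) = (J + (-1 - J))² = (-1)² = 1)
-2865 - Q(27, l(4) - 1*(-21)) = -2865 - (-22 - (1 - 1*(-21))) = -2865 - (-22 - (1 + 21)) = -2865 - (-22 - 1*22) = -2865 - (-22 - 22) = -2865 - 1*(-44) = -2865 + 44 = -2821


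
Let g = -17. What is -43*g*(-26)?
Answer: -19006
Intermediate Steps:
-43*g*(-26) = -43*(-17)*(-26) = 731*(-26) = -19006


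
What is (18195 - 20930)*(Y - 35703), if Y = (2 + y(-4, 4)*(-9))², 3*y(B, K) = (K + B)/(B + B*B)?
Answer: 97636765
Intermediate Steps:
y(B, K) = (B + K)/(3*(B + B²)) (y(B, K) = ((K + B)/(B + B*B))/3 = ((B + K)/(B + B²))/3 = (B + K)/(3*(B + B²)))
Y = 4 (Y = (2 + ((⅓)*(-4 + 4)/(-4*(1 - 4)))*(-9))² = (2 + ((⅓)*(-¼)*0/(-3))*(-9))² = (2 + ((⅓)*(-¼)*(-⅓)*0)*(-9))² = (2 + 0*(-9))² = (2 + 0)² = 2² = 4)
(18195 - 20930)*(Y - 35703) = (18195 - 20930)*(4 - 35703) = -2735*(-35699) = 97636765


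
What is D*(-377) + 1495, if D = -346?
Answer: 131937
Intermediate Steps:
D*(-377) + 1495 = -346*(-377) + 1495 = 130442 + 1495 = 131937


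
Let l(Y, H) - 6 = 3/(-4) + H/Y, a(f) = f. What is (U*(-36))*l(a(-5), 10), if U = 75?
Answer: -8775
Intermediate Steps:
l(Y, H) = 21/4 + H/Y (l(Y, H) = 6 + (3/(-4) + H/Y) = 6 + (3*(-¼) + H/Y) = 6 + (-¾ + H/Y) = 21/4 + H/Y)
(U*(-36))*l(a(-5), 10) = (75*(-36))*(21/4 + 10/(-5)) = -2700*(21/4 + 10*(-⅕)) = -2700*(21/4 - 2) = -2700*13/4 = -8775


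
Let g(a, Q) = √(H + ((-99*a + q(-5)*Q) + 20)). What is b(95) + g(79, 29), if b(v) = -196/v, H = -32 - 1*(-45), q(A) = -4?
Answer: -196/95 + 4*I*√494 ≈ -2.0632 + 88.904*I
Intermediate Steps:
H = 13 (H = -32 + 45 = 13)
g(a, Q) = √(33 - 99*a - 4*Q) (g(a, Q) = √(13 + ((-99*a - 4*Q) + 20)) = √(13 + (20 - 99*a - 4*Q)) = √(33 - 99*a - 4*Q))
b(95) + g(79, 29) = -196/95 + √(33 - 99*79 - 4*29) = -196*1/95 + √(33 - 7821 - 116) = -196/95 + √(-7904) = -196/95 + 4*I*√494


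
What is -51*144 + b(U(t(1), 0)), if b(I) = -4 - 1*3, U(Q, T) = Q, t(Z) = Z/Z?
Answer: -7351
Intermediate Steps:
t(Z) = 1
b(I) = -7 (b(I) = -4 - 3 = -7)
-51*144 + b(U(t(1), 0)) = -51*144 - 7 = -7344 - 7 = -7351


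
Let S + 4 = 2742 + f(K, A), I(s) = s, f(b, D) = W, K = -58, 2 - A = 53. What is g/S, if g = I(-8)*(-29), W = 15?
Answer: 232/2753 ≈ 0.084272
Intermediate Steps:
A = -51 (A = 2 - 1*53 = 2 - 53 = -51)
f(b, D) = 15
S = 2753 (S = -4 + (2742 + 15) = -4 + 2757 = 2753)
g = 232 (g = -8*(-29) = 232)
g/S = 232/2753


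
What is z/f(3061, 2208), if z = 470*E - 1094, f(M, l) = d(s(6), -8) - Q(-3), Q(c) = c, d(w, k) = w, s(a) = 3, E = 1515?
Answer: 355478/3 ≈ 1.1849e+5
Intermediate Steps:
f(M, l) = 6 (f(M, l) = 3 - 1*(-3) = 3 + 3 = 6)
z = 710956 (z = 470*1515 - 1094 = 712050 - 1094 = 710956)
z/f(3061, 2208) = 710956/6 = 710956*(1/6) = 355478/3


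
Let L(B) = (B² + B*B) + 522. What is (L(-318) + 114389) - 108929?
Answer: 208230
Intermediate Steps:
L(B) = 522 + 2*B² (L(B) = (B² + B²) + 522 = 2*B² + 522 = 522 + 2*B²)
(L(-318) + 114389) - 108929 = ((522 + 2*(-318)²) + 114389) - 108929 = ((522 + 2*101124) + 114389) - 108929 = ((522 + 202248) + 114389) - 108929 = (202770 + 114389) - 108929 = 317159 - 108929 = 208230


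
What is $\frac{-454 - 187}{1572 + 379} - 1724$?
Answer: $- \frac{3364165}{1951} \approx -1724.3$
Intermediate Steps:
$\frac{-454 - 187}{1572 + 379} - 1724 = - \frac{641}{1951} - 1724 = - \frac{3364165}{1951}$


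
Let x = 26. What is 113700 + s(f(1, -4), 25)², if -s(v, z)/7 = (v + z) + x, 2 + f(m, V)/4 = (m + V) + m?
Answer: 173725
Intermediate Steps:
f(m, V) = -8 + 4*V + 8*m (f(m, V) = -8 + 4*((m + V) + m) = -8 + 4*((V + m) + m) = -8 + 4*(V + 2*m) = -8 + (4*V + 8*m) = -8 + 4*V + 8*m)
s(v, z) = -182 - 7*v - 7*z (s(v, z) = -7*((v + z) + 26) = -7*(26 + v + z) = -182 - 7*v - 7*z)
113700 + s(f(1, -4), 25)² = 113700 + (-182 - 7*(-8 + 4*(-4) + 8*1) - 7*25)² = 113700 + (-182 - 7*(-8 - 16 + 8) - 175)² = 113700 + (-182 - 7*(-16) - 175)² = 113700 + (-182 + 112 - 175)² = 113700 + (-245)² = 113700 + 60025 = 173725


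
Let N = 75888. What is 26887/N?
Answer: 26887/75888 ≈ 0.35430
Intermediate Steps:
26887/N = 26887/75888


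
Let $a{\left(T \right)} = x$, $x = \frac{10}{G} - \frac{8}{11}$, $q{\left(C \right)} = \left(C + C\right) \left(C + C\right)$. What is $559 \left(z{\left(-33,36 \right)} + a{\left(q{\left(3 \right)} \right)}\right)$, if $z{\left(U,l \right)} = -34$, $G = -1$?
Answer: $- \frac{275028}{11} \approx -25003.0$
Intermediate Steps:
$q{\left(C \right)} = 4 C^{2}$ ($q{\left(C \right)} = 2 C 2 C = 4 C^{2}$)
$x = - \frac{118}{11}$ ($x = \frac{10}{-1} - \frac{8}{11} = 10 \left(-1\right) - \frac{8}{11} = -10 - \frac{8}{11} = - \frac{118}{11} \approx -10.727$)
$a{\left(T \right)} = - \frac{118}{11}$
$559 \left(z{\left(-33,36 \right)} + a{\left(q{\left(3 \right)} \right)}\right) = 559 \left(-34 - \frac{118}{11}\right) = 559 \left(- \frac{492}{11}\right) = - \frac{275028}{11}$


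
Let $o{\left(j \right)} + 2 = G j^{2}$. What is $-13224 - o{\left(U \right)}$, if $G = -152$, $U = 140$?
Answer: $2965978$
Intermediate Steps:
$o{\left(j \right)} = -2 - 152 j^{2}$
$-13224 - o{\left(U \right)} = -13224 - \left(-2 - 152 \cdot 140^{2}\right) = -13224 - \left(-2 - 2979200\right) = -13224 - -2979202 = -13224 + 2979202 = 2965978$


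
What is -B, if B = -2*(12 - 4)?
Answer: 16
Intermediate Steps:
B = -16 (B = -2*8 = -16)
-B = -1*(-16) = 16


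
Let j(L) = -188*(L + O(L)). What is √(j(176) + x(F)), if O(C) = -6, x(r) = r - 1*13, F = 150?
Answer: 11*I*√263 ≈ 178.39*I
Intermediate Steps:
x(r) = -13 + r (x(r) = r - 13 = -13 + r)
j(L) = 1128 - 188*L (j(L) = -188*(L - 6) = -188*(-6 + L) = 1128 - 188*L)
√(j(176) + x(F)) = √((1128 - 188*176) + (-13 + 150)) = √((1128 - 33088) + 137) = √(-31960 + 137) = √(-31823) = 11*I*√263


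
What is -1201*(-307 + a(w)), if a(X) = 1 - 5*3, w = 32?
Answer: 385521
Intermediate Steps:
a(X) = -14 (a(X) = 1 - 15 = -14)
-1201*(-307 + a(w)) = -1201*(-307 - 14) = -1201*(-321) = 385521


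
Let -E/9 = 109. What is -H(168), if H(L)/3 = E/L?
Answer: 981/56 ≈ 17.518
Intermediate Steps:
E = -981 (E = -9*109 = -981)
H(L) = -2943/L (H(L) = 3*(-981/L) = -2943/L)
-H(168) = -(-2943)/168 = -1*(-981/56) = 981/56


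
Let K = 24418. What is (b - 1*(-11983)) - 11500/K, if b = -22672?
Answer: -130507751/12209 ≈ -10689.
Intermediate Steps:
(b - 1*(-11983)) - 11500/K = (-22672 - 1*(-11983)) - 11500/24418 = (-22672 + 11983) - 11500/24418 = -10689 - 1*5750/12209 = -10689 - 5750/12209 = -130507751/12209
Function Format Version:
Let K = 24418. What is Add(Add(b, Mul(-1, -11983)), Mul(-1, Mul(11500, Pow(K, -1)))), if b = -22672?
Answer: Rational(-130507751, 12209) ≈ -10689.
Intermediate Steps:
Add(Add(b, Mul(-1, -11983)), Mul(-1, Mul(11500, Pow(K, -1)))) = Add(Add(-22672, Mul(-1, -11983)), Mul(-1, Mul(11500, Pow(24418, -1)))) = Add(Add(-22672, 11983), Mul(-1, Mul(11500, Rational(1, 24418)))) = Add(-10689, Mul(-1, Rational(5750, 12209))) = Add(-10689, Rational(-5750, 12209)) = Rational(-130507751, 12209)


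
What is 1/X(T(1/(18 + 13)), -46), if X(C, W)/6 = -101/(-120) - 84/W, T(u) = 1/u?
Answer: 460/7363 ≈ 0.062475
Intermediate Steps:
X(C, W) = 101/20 - 504/W (X(C, W) = 6*(-101/(-120) - 84/W) = 6*(-101*(-1/120) - 84/W) = 6*(101/120 - 84/W) = 101/20 - 504/W)
1/X(T(1/(18 + 13)), -46) = 1/(101/20 - 504/(-46)) = 1/(101/20 - 504*(-1/46)) = 1/(101/20 + 252/23) = 1/(7363/460) = 460/7363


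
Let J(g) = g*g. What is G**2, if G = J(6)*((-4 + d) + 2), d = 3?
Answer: 1296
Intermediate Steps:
J(g) = g**2
G = 36 (G = 6**2*((-4 + 3) + 2) = 36*(-1 + 2) = 36*1 = 36)
G**2 = 36**2 = 1296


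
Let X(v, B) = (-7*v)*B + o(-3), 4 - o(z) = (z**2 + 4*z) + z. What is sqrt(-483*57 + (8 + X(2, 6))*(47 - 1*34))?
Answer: I*sqrt(28389) ≈ 168.49*I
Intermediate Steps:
o(z) = 4 - z**2 - 5*z (o(z) = 4 - ((z**2 + 4*z) + z) = 4 - (z**2 + 5*z) = 4 + (-z**2 - 5*z) = 4 - z**2 - 5*z)
X(v, B) = 10 - 7*B*v (X(v, B) = (-7*v)*B + (4 - 1*(-3)**2 - 5*(-3)) = -7*B*v + (4 - 1*9 + 15) = -7*B*v + (4 - 9 + 15) = -7*B*v + 10 = 10 - 7*B*v)
sqrt(-483*57 + (8 + X(2, 6))*(47 - 1*34)) = sqrt(-483*57 + (8 + (10 - 7*6*2))*(47 - 1*34)) = sqrt(-27531 + (8 + (10 - 84))*(47 - 34)) = sqrt(-27531 + (8 - 74)*13) = sqrt(-27531 - 66*13) = sqrt(-27531 - 858) = sqrt(-28389) = I*sqrt(28389)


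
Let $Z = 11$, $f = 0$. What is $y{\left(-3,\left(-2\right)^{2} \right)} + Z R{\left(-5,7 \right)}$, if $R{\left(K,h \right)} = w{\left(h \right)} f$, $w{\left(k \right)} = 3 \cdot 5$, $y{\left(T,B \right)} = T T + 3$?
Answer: $12$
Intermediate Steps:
$y{\left(T,B \right)} = 3 + T^{2}$ ($y{\left(T,B \right)} = T^{2} + 3 = 3 + T^{2}$)
$w{\left(k \right)} = 15$
$R{\left(K,h \right)} = 0$ ($R{\left(K,h \right)} = 15 \cdot 0 = 0$)
$y{\left(-3,\left(-2\right)^{2} \right)} + Z R{\left(-5,7 \right)} = \left(3 + \left(-3\right)^{2}\right) + 11 \cdot 0 = \left(3 + 9\right) + 0 = 12 + 0 = 12$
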